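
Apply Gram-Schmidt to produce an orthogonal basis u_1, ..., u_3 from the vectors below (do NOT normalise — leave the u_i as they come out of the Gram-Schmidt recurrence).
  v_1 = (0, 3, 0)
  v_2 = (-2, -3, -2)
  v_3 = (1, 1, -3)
Orthogonal basis:
  u_1 = (0, 3, 0)
  u_2 = (-2, 0, -2)
  u_3 = (2, 0, -2)

Apply the Gram-Schmidt recurrence
  u_1 = v_1
  u_i = v_i − Σ_{j<i} ((v_i · u_j) / (u_j · u_j)) · u_j.

Step by step this gives:
  u_1 = (0, 3, 0)
  u_2 = (-2, 0, -2)
  u_3 = (2, 0, -2)

Orthogonality check:
  u_2 · u_1 = 0 (should be 0)
  u_3 · u_1 = 0 (should be 0)
  u_3 · u_2 = 0 (should be 0)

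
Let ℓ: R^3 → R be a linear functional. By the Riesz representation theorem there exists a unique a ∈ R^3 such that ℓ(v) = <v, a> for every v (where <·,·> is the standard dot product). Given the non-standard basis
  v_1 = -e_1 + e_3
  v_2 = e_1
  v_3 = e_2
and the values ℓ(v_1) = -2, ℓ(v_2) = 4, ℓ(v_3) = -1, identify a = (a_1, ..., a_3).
a = (4, -1, 2)

Write a = (a_1, ..., a_3) in the standard basis. For each basis vector v_i, ℓ(v_i) = <v_i, a> is a linear equation in the a_j's. Collect the n equations into a matrix system V a = ℓ, where row i of V is v_i (expressed in the standard basis). Since V is invertible (lower-triangular with 1s on the diagonal, up to permutation), solve by back-substitution:
  V =
[[-1, 0, 1],
 [1, 0, 0],
 [0, 1, 0]]
  V a = (-2, 4, -1)
Solving gives a = (4, -1, 2).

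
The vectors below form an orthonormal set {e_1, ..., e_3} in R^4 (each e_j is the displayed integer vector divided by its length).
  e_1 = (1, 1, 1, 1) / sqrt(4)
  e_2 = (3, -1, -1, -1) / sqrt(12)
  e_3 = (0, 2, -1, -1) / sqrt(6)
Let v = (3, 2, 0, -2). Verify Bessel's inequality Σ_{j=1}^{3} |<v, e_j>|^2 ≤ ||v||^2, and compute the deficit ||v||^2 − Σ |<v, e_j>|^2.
Σ |<v, e_j>|^2 = 15; ||v||^2 = 17; deficit = 2

Write each e_j = u_j / sqrt(<u_j, u_j>) where u_j is the displayed integer vector. Then <v, e_j> = <v, u_j> / sqrt(<u_j, u_j>), so |<v, e_j>|^2 = <v, u_j>^2 / <u_j, u_j>.
Coefficients: <v, e_1> = 3/sqrt(4), <v, e_2> = 9/sqrt(12), <v, e_3> = 6/sqrt(6).
Square and sum: Σ |<v, e_j>|^2 = 15.
Compute ||v||^2 = v·v = 17.
Deficit = 17 − 15 = 2 ≥ 0, confirming Bessel's inequality. (The deficit equals ||v − Σ <v,e_j> e_j||^2, the squared distance from v to span{e_j}.)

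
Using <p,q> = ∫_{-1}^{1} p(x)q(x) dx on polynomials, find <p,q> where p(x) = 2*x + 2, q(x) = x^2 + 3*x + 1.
<p,q> = 28/3

Expand the product: p(x)·q(x) = 2*x^3 + 8*x^2 + 8*x + 2.
∫_{-1}^{1} of each monomial x^k gives [2/(k+1) if k even, 0 if k odd]. Integrating term-by-term (or equivalently evaluating the antiderivative F(x) = x^4/2 + 8*x^3/3 + 4*x^2 + 2*x at the endpoints):
  F(1) − F(−1) = 55/6 − (-1/6) = 28/3.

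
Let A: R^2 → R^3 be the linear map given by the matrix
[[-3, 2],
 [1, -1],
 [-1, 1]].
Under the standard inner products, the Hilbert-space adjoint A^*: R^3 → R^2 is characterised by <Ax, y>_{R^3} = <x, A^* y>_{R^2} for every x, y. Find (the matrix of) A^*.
A^* = A^T =
[[-3, 1, -1],
 [2, -1, 1]]

For real matrices with standard dot products, the defining identity <Ax, y> = <x, A^* y> gives (Ax)^T y = x^T (A^*) y, i.e. x^T A^T y = x^T (A^*) y. Since this holds for all x, y, we must have A^* = A^T. Therefore
A^* =
[[-3, 1, -1],
 [2, -1, 1]].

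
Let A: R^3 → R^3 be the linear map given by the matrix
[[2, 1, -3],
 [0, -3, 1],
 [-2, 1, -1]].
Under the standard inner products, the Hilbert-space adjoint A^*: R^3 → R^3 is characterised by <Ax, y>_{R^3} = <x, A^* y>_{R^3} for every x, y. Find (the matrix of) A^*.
A^* = A^T =
[[2, 0, -2],
 [1, -3, 1],
 [-3, 1, -1]]

For real matrices with standard dot products, the defining identity <Ax, y> = <x, A^* y> gives (Ax)^T y = x^T (A^*) y, i.e. x^T A^T y = x^T (A^*) y. Since this holds for all x, y, we must have A^* = A^T. Therefore
A^* =
[[2, 0, -2],
 [1, -3, 1],
 [-3, 1, -1]].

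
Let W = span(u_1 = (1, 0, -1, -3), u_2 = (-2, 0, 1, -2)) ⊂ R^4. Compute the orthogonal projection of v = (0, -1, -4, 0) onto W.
proj_W(v) = (16/9, 0, -52/45, -16/45)

Set up U = [u_1 | ... | u_2] ∈ R^(4×2). The projector onto W = col(U) is P = U (U^T U)^(-1) U^T.
Compute U^T U =
  [11, 3]
  [3, 9],
and U^T v = (4, -4).
Solve U^T U · c = U^T v for the coefficients: c = (8/15, -28/45). The projection is proj_W(v) = U c.
Check: (v - proj_W(v)) · u_1 = 0  (should be 0).
Check: (v - proj_W(v)) · u_2 = 0  (should be 0).
Result: proj_W(v) = (16/9, 0, -52/45, -16/45).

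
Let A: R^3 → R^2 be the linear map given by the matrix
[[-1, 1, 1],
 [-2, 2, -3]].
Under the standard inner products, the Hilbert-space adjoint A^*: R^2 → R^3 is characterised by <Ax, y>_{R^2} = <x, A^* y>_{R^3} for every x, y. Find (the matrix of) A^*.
A^* = A^T =
[[-1, -2],
 [1, 2],
 [1, -3]]

For real matrices with standard dot products, the defining identity <Ax, y> = <x, A^* y> gives (Ax)^T y = x^T (A^*) y, i.e. x^T A^T y = x^T (A^*) y. Since this holds for all x, y, we must have A^* = A^T. Therefore
A^* =
[[-1, -2],
 [1, 2],
 [1, -3]].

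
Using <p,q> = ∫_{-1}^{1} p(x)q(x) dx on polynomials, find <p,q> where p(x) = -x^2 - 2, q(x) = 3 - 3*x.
<p,q> = -14

Expand the product: p(x)·q(x) = 3*x^3 - 3*x^2 + 6*x - 6.
∫_{-1}^{1} of each monomial x^k gives [2/(k+1) if k even, 0 if k odd]. Integrating term-by-term (or equivalently evaluating the antiderivative F(x) = 3*x^4/4 - x^3 + 3*x^2 - 6*x at the endpoints):
  F(1) − F(−1) = -13/4 − (43/4) = -14.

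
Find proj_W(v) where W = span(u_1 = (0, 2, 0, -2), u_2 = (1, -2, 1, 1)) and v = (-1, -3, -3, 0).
proj_W(v) = (-1, -1, -1, 2)

Set up U = [u_1 | ... | u_2] ∈ R^(4×2). The projector onto W = col(U) is P = U (U^T U)^(-1) U^T.
Compute U^T U =
  [8, -6]
  [-6, 7],
and U^T v = (-6, 2).
Solve U^T U · c = U^T v for the coefficients: c = (-3/2, -1). The projection is proj_W(v) = U c.
Check: (v - proj_W(v)) · u_1 = 0  (should be 0).
Check: (v - proj_W(v)) · u_2 = 0  (should be 0).
Result: proj_W(v) = (-1, -1, -1, 2).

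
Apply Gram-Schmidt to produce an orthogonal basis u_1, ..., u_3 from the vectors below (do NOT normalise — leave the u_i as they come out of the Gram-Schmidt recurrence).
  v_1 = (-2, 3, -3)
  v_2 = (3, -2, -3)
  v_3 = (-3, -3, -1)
Orthogonal basis:
  u_1 = (-2, 3, -3)
  u_2 = (30/11, -35/22, -75/22)
  u_3 = (-3, -3, -1)

Apply the Gram-Schmidt recurrence
  u_1 = v_1
  u_i = v_i − Σ_{j<i} ((v_i · u_j) / (u_j · u_j)) · u_j.

Step by step this gives:
  u_1 = (-2, 3, -3)
  u_2 = (30/11, -35/22, -75/22)
  u_3 = (-3, -3, -1)

Orthogonality check:
  u_2 · u_1 = 0 (should be 0)
  u_3 · u_1 = 0 (should be 0)
  u_3 · u_2 = 0 (should be 0)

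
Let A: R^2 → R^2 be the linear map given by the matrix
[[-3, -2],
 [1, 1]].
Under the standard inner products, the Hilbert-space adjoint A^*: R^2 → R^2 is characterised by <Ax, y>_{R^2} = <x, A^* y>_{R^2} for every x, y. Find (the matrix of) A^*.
A^* = A^T =
[[-3, 1],
 [-2, 1]]

For real matrices with standard dot products, the defining identity <Ax, y> = <x, A^* y> gives (Ax)^T y = x^T (A^*) y, i.e. x^T A^T y = x^T (A^*) y. Since this holds for all x, y, we must have A^* = A^T. Therefore
A^* =
[[-3, 1],
 [-2, 1]].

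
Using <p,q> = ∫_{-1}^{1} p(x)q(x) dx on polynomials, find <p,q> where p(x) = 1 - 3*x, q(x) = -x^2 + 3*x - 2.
<p,q> = -32/3

Expand the product: p(x)·q(x) = 3*x^3 - 10*x^2 + 9*x - 2.
∫_{-1}^{1} of each monomial x^k gives [2/(k+1) if k even, 0 if k odd]. Integrating term-by-term (or equivalently evaluating the antiderivative F(x) = 3*x^4/4 - 10*x^3/3 + 9*x^2/2 - 2*x at the endpoints):
  F(1) − F(−1) = -1/12 − (127/12) = -32/3.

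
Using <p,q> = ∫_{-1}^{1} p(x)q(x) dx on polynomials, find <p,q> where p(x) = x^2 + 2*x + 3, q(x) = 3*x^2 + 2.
<p,q> = 308/15

Expand the product: p(x)·q(x) = 3*x^4 + 6*x^3 + 11*x^2 + 4*x + 6.
∫_{-1}^{1} of each monomial x^k gives [2/(k+1) if k even, 0 if k odd]. Integrating term-by-term (or equivalently evaluating the antiderivative F(x) = 3*x^5/5 + 3*x^4/2 + 11*x^3/3 + 2*x^2 + 6*x at the endpoints):
  F(1) − F(−1) = 413/30 − (-203/30) = 308/15.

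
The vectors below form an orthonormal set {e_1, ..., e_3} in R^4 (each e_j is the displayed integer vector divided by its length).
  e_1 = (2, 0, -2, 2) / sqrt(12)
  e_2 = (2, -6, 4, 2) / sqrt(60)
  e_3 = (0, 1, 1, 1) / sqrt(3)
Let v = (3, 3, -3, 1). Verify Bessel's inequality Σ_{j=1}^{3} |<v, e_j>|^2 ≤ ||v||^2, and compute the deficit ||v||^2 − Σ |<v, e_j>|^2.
Σ |<v, e_j>|^2 = 371/15; ||v||^2 = 28; deficit = 49/15

Write each e_j = u_j / sqrt(<u_j, u_j>) where u_j is the displayed integer vector. Then <v, e_j> = <v, u_j> / sqrt(<u_j, u_j>), so |<v, e_j>|^2 = <v, u_j>^2 / <u_j, u_j>.
Coefficients: <v, e_1> = 14/sqrt(12), <v, e_2> = -22/sqrt(60), <v, e_3> = 1/sqrt(3).
Square and sum: Σ |<v, e_j>|^2 = 371/15.
Compute ||v||^2 = v·v = 28.
Deficit = 28 − 371/15 = 49/15 ≥ 0, confirming Bessel's inequality. (The deficit equals ||v − Σ <v,e_j> e_j||^2, the squared distance from v to span{e_j}.)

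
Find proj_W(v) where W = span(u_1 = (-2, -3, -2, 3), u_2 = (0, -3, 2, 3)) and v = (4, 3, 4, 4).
proj_W(v) = (110/47, -21/94, 227/47, 21/94)

Set up U = [u_1 | ... | u_2] ∈ R^(4×2). The projector onto W = col(U) is P = U (U^T U)^(-1) U^T.
Compute U^T U =
  [26, 14]
  [14, 22],
and U^T v = (-13, 11).
Solve U^T U · c = U^T v for the coefficients: c = (-55/47, 117/94). The projection is proj_W(v) = U c.
Check: (v - proj_W(v)) · u_1 = 0  (should be 0).
Check: (v - proj_W(v)) · u_2 = 0  (should be 0).
Result: proj_W(v) = (110/47, -21/94, 227/47, 21/94).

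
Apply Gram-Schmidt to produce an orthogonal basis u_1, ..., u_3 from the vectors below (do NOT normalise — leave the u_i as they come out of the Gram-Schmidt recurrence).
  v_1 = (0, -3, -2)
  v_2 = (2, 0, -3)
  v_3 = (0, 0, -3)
Orthogonal basis:
  u_1 = (0, -3, -2)
  u_2 = (2, 18/13, -27/13)
  u_3 = (-162/133, 72/133, -108/133)

Apply the Gram-Schmidt recurrence
  u_1 = v_1
  u_i = v_i − Σ_{j<i} ((v_i · u_j) / (u_j · u_j)) · u_j.

Step by step this gives:
  u_1 = (0, -3, -2)
  u_2 = (2, 18/13, -27/13)
  u_3 = (-162/133, 72/133, -108/133)

Orthogonality check:
  u_2 · u_1 = 0 (should be 0)
  u_3 · u_1 = 0 (should be 0)
  u_3 · u_2 = 0 (should be 0)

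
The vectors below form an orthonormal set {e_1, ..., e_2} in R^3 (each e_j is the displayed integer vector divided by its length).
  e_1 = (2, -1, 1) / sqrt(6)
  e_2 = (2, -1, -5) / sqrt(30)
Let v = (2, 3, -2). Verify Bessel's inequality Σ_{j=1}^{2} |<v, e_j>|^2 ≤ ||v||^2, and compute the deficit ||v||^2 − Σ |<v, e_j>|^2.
Σ |<v, e_j>|^2 = 21/5; ||v||^2 = 17; deficit = 64/5

Write each e_j = u_j / sqrt(<u_j, u_j>) where u_j is the displayed integer vector. Then <v, e_j> = <v, u_j> / sqrt(<u_j, u_j>), so |<v, e_j>|^2 = <v, u_j>^2 / <u_j, u_j>.
Coefficients: <v, e_1> = -1/sqrt(6), <v, e_2> = 11/sqrt(30).
Square and sum: Σ |<v, e_j>|^2 = 21/5.
Compute ||v||^2 = v·v = 17.
Deficit = 17 − 21/5 = 64/5 ≥ 0, confirming Bessel's inequality. (The deficit equals ||v − Σ <v,e_j> e_j||^2, the squared distance from v to span{e_j}.)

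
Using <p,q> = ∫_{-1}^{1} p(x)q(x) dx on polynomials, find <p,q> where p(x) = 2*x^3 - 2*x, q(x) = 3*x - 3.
<p,q> = -8/5

Expand the product: p(x)·q(x) = 6*x^4 - 6*x^3 - 6*x^2 + 6*x.
∫_{-1}^{1} of each monomial x^k gives [2/(k+1) if k even, 0 if k odd]. Integrating term-by-term (or equivalently evaluating the antiderivative F(x) = 6*x^5/5 - 3*x^4/2 - 2*x^3 + 3*x^2 at the endpoints):
  F(1) − F(−1) = 7/10 − (23/10) = -8/5.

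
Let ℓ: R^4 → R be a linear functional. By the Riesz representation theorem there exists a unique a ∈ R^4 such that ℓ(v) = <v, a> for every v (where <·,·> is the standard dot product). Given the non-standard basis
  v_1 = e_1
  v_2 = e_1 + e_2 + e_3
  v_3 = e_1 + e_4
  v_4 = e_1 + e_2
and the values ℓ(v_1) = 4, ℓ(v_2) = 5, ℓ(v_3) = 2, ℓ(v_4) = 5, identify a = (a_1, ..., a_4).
a = (4, 1, 0, -2)

Write a = (a_1, ..., a_4) in the standard basis. For each basis vector v_i, ℓ(v_i) = <v_i, a> is a linear equation in the a_j's. Collect the n equations into a matrix system V a = ℓ, where row i of V is v_i (expressed in the standard basis). Since V is invertible (lower-triangular with 1s on the diagonal, up to permutation), solve by back-substitution:
  V =
[[1, 0, 0, 0],
 [1, 1, 1, 0],
 [1, 0, 0, 1],
 [1, 1, 0, 0]]
  V a = (4, 5, 2, 5)
Solving gives a = (4, 1, 0, -2).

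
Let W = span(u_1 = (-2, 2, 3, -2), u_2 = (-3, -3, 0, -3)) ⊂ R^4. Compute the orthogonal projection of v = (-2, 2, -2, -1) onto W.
proj_W(v) = (-33/59, 7/59, 30/59, -33/59)

Set up U = [u_1 | ... | u_2] ∈ R^(4×2). The projector onto W = col(U) is P = U (U^T U)^(-1) U^T.
Compute U^T U =
  [21, 6]
  [6, 27],
and U^T v = (4, 3).
Solve U^T U · c = U^T v for the coefficients: c = (10/59, 13/177). The projection is proj_W(v) = U c.
Check: (v - proj_W(v)) · u_1 = 0  (should be 0).
Check: (v - proj_W(v)) · u_2 = 0  (should be 0).
Result: proj_W(v) = (-33/59, 7/59, 30/59, -33/59).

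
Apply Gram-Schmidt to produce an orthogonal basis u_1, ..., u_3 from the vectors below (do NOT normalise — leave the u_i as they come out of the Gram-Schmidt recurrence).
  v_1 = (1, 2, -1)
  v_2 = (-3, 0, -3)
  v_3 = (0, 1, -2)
Orthogonal basis:
  u_1 = (1, 2, -1)
  u_2 = (-3, 0, -3)
  u_3 = (1/3, -1/3, -1/3)

Apply the Gram-Schmidt recurrence
  u_1 = v_1
  u_i = v_i − Σ_{j<i} ((v_i · u_j) / (u_j · u_j)) · u_j.

Step by step this gives:
  u_1 = (1, 2, -1)
  u_2 = (-3, 0, -3)
  u_3 = (1/3, -1/3, -1/3)

Orthogonality check:
  u_2 · u_1 = 0 (should be 0)
  u_3 · u_1 = 0 (should be 0)
  u_3 · u_2 = 0 (should be 0)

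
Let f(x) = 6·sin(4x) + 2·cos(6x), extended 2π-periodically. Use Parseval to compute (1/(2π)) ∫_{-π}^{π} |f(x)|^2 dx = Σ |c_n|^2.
Σ |c_n|^2 = 20

Expand |f|^2 and use orthogonality of {sin(nx), cos(mx)} on [-π, π]:
  ∫_{-π}^{π} sin(nx)^2 dx = π, ∫ cos(mx)^2 dx = π, and cross terms integrate to 0.
So ∫_{-π}^{π} f(x)^2 dx = 6^2 · π + 2^2 · π = (36 + 4)π.
Divide by 2π: (36 + 4)/2 = 20.
By Parseval, this equals Σ |c_n|^2.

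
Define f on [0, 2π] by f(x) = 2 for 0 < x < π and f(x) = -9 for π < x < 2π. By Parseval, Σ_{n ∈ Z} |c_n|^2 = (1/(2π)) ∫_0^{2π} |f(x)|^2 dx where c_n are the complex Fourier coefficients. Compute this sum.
Σ |c_n|^2 = 85/2

Parseval equates the L^2 energy of f (normalised by 1/(2π)) with the ℓ^2 sum of its Fourier coefficients: (1/(2π)) ∫_0^{2π} |f|^2 = Σ |c_n|^2.
Compute the left side: (1/(2π)) [∫_0^π 2^2 dx + ∫_π^{2π} (-9)^2 dx] = (1/(2π)) · (4π + 81π) = (4 + 81)/2 = 85/2.
So Σ_{n ∈ Z} |c_n|^2 = 85/2.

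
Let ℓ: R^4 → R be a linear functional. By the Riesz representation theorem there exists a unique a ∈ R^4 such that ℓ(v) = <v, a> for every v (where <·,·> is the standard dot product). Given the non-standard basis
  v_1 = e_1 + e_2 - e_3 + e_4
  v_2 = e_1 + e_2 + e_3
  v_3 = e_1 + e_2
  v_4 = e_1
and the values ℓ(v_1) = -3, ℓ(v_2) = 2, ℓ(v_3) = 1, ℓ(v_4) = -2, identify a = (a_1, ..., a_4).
a = (-2, 3, 1, -3)

Write a = (a_1, ..., a_4) in the standard basis. For each basis vector v_i, ℓ(v_i) = <v_i, a> is a linear equation in the a_j's. Collect the n equations into a matrix system V a = ℓ, where row i of V is v_i (expressed in the standard basis). Since V is invertible (lower-triangular with 1s on the diagonal, up to permutation), solve by back-substitution:
  V =
[[1, 1, -1, 1],
 [1, 1, 1, 0],
 [1, 1, 0, 0],
 [1, 0, 0, 0]]
  V a = (-3, 2, 1, -2)
Solving gives a = (-2, 3, 1, -3).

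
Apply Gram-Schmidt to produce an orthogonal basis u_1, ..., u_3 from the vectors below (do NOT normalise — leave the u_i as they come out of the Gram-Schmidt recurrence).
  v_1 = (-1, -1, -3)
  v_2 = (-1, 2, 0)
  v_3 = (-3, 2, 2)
Orthogonal basis:
  u_1 = (-1, -1, -3)
  u_2 = (-12/11, 21/11, -3/11)
  u_3 = (-2, -1, 1)

Apply the Gram-Schmidt recurrence
  u_1 = v_1
  u_i = v_i − Σ_{j<i} ((v_i · u_j) / (u_j · u_j)) · u_j.

Step by step this gives:
  u_1 = (-1, -1, -3)
  u_2 = (-12/11, 21/11, -3/11)
  u_3 = (-2, -1, 1)

Orthogonality check:
  u_2 · u_1 = 0 (should be 0)
  u_3 · u_1 = 0 (should be 0)
  u_3 · u_2 = 0 (should be 0)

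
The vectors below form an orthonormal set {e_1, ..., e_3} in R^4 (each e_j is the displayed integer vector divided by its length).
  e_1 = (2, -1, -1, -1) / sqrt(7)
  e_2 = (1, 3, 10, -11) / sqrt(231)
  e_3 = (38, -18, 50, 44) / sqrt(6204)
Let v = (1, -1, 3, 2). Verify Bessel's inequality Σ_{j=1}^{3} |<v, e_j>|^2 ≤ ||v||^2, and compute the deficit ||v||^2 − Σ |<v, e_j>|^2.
Σ |<v, e_j>|^2 = 689/47; ||v||^2 = 15; deficit = 16/47

Write each e_j = u_j / sqrt(<u_j, u_j>) where u_j is the displayed integer vector. Then <v, e_j> = <v, u_j> / sqrt(<u_j, u_j>), so |<v, e_j>|^2 = <v, u_j>^2 / <u_j, u_j>.
Coefficients: <v, e_1> = -2/sqrt(7), <v, e_2> = 6/sqrt(231), <v, e_3> = 294/sqrt(6204).
Square and sum: Σ |<v, e_j>|^2 = 689/47.
Compute ||v||^2 = v·v = 15.
Deficit = 15 − 689/47 = 16/47 ≥ 0, confirming Bessel's inequality. (The deficit equals ||v − Σ <v,e_j> e_j||^2, the squared distance from v to span{e_j}.)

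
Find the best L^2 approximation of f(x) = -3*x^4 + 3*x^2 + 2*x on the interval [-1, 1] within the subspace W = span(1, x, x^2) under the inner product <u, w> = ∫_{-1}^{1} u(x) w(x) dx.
g(x) = 3*x^2/7 + 2*x + 9/35

The best approximation g ∈ W is the orthogonal projection of f onto W. Writing g = a_0 + a_1 x + a_2 x^2, the coefficients solve the normal equations G · a = b where
  G_{ij} = <φ_i, φ_j> and b_i = <f, φ_i>, with φ_0 = 1, φ_1 = x, φ_2 = x^2.
G =
  [2, 0, 2/3]
  [0, 2/3, 0]
  [2/3, 0, 2/5],
b = (4/5, 4/3, 12/35).
Solving gives a_0 = 9/35, a_1 = 2, a_2 = 3/7, so
  g(x) = 3*x^2/7 + 2*x + 9/35.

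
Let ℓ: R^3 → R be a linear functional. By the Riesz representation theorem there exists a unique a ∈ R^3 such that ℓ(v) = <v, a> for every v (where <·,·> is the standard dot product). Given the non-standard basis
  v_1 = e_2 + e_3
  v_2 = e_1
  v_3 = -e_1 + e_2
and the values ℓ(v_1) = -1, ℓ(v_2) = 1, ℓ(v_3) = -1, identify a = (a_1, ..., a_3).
a = (1, 0, -1)

Write a = (a_1, ..., a_3) in the standard basis. For each basis vector v_i, ℓ(v_i) = <v_i, a> is a linear equation in the a_j's. Collect the n equations into a matrix system V a = ℓ, where row i of V is v_i (expressed in the standard basis). Since V is invertible (lower-triangular with 1s on the diagonal, up to permutation), solve by back-substitution:
  V =
[[0, 1, 1],
 [1, 0, 0],
 [-1, 1, 0]]
  V a = (-1, 1, -1)
Solving gives a = (1, 0, -1).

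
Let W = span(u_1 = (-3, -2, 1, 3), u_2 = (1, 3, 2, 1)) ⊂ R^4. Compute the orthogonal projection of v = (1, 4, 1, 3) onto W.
proj_W(v) = (239/329, 1116/329, 877/329, 83/47)

Set up U = [u_1 | ... | u_2] ∈ R^(4×2). The projector onto W = col(U) is P = U (U^T U)^(-1) U^T.
Compute U^T U =
  [23, -4]
  [-4, 15],
and U^T v = (-1, 18).
Solve U^T U · c = U^T v for the coefficients: c = (57/329, 410/329). The projection is proj_W(v) = U c.
Check: (v - proj_W(v)) · u_1 = 0  (should be 0).
Check: (v - proj_W(v)) · u_2 = 0  (should be 0).
Result: proj_W(v) = (239/329, 1116/329, 877/329, 83/47).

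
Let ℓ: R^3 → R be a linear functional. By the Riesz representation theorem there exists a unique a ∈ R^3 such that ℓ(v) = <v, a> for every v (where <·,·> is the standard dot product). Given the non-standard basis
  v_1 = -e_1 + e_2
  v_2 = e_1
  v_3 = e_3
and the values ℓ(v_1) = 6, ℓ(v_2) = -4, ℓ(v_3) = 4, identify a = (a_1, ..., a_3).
a = (-4, 2, 4)

Write a = (a_1, ..., a_3) in the standard basis. For each basis vector v_i, ℓ(v_i) = <v_i, a> is a linear equation in the a_j's. Collect the n equations into a matrix system V a = ℓ, where row i of V is v_i (expressed in the standard basis). Since V is invertible (lower-triangular with 1s on the diagonal, up to permutation), solve by back-substitution:
  V =
[[-1, 1, 0],
 [1, 0, 0],
 [0, 0, 1]]
  V a = (6, -4, 4)
Solving gives a = (-4, 2, 4).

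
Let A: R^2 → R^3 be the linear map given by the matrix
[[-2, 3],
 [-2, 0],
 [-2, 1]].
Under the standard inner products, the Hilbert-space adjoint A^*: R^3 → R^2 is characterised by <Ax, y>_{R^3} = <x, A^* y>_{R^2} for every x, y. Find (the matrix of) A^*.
A^* = A^T =
[[-2, -2, -2],
 [3, 0, 1]]

For real matrices with standard dot products, the defining identity <Ax, y> = <x, A^* y> gives (Ax)^T y = x^T (A^*) y, i.e. x^T A^T y = x^T (A^*) y. Since this holds for all x, y, we must have A^* = A^T. Therefore
A^* =
[[-2, -2, -2],
 [3, 0, 1]].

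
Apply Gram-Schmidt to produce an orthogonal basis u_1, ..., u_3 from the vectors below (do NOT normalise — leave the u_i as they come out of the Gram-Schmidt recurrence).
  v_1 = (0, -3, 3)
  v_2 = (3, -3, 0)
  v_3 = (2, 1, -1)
Orthogonal basis:
  u_1 = (0, -3, 3)
  u_2 = (3, -3/2, -3/2)
  u_3 = (2/3, 2/3, 2/3)

Apply the Gram-Schmidt recurrence
  u_1 = v_1
  u_i = v_i − Σ_{j<i} ((v_i · u_j) / (u_j · u_j)) · u_j.

Step by step this gives:
  u_1 = (0, -3, 3)
  u_2 = (3, -3/2, -3/2)
  u_3 = (2/3, 2/3, 2/3)

Orthogonality check:
  u_2 · u_1 = 0 (should be 0)
  u_3 · u_1 = 0 (should be 0)
  u_3 · u_2 = 0 (should be 0)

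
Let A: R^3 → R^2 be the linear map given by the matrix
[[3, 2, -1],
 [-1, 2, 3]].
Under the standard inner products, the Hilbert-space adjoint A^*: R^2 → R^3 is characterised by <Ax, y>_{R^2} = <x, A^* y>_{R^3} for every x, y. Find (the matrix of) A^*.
A^* = A^T =
[[3, -1],
 [2, 2],
 [-1, 3]]

For real matrices with standard dot products, the defining identity <Ax, y> = <x, A^* y> gives (Ax)^T y = x^T (A^*) y, i.e. x^T A^T y = x^T (A^*) y. Since this holds for all x, y, we must have A^* = A^T. Therefore
A^* =
[[3, -1],
 [2, 2],
 [-1, 3]].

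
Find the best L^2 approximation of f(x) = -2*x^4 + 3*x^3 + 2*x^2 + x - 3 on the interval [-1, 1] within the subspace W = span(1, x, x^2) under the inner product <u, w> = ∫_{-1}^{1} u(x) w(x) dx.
g(x) = 2*x^2/7 + 14*x/5 - 99/35

The best approximation g ∈ W is the orthogonal projection of f onto W. Writing g = a_0 + a_1 x + a_2 x^2, the coefficients solve the normal equations G · a = b where
  G_{ij} = <φ_i, φ_j> and b_i = <f, φ_i>, with φ_0 = 1, φ_1 = x, φ_2 = x^2.
G =
  [2, 0, 2/3]
  [0, 2/3, 0]
  [2/3, 0, 2/5],
b = (-82/15, 28/15, -62/35).
Solving gives a_0 = -99/35, a_1 = 14/5, a_2 = 2/7, so
  g(x) = 2*x^2/7 + 14*x/5 - 99/35.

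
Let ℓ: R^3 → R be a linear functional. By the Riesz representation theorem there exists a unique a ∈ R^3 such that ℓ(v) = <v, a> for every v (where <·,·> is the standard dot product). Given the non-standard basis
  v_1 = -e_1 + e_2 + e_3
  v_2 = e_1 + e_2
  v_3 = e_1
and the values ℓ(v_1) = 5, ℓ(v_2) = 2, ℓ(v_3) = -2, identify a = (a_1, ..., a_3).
a = (-2, 4, -1)

Write a = (a_1, ..., a_3) in the standard basis. For each basis vector v_i, ℓ(v_i) = <v_i, a> is a linear equation in the a_j's. Collect the n equations into a matrix system V a = ℓ, where row i of V is v_i (expressed in the standard basis). Since V is invertible (lower-triangular with 1s on the diagonal, up to permutation), solve by back-substitution:
  V =
[[-1, 1, 1],
 [1, 1, 0],
 [1, 0, 0]]
  V a = (5, 2, -2)
Solving gives a = (-2, 4, -1).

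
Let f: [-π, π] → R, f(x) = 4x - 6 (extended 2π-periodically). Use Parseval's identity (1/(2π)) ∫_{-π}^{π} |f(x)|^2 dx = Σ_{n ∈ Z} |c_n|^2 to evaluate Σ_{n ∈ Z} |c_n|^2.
Σ |c_n|^2 = 16π^2/3 + 36

Expand and integrate term by term over [-π, π]:
  ∫ (4x)^2 dx = 16·(2π^3/3); ∫ 2·4·(-6)·x dx = 0 (odd integrand); ∫ (-6)^2 dx = 36·2π.
So (1/(2π)) ∫_{-π}^{π} (4x - 6)^2 dx = 16π^2/3 + 36 = 16π^2/3 + 36.
Parseval ⇒ Σ |c_n|^2 = 16π^2/3 + 36.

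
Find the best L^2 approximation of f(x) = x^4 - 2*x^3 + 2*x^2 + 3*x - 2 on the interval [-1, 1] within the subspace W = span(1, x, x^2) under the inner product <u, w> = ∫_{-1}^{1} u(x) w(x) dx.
g(x) = 20*x^2/7 + 9*x/5 - 73/35

The best approximation g ∈ W is the orthogonal projection of f onto W. Writing g = a_0 + a_1 x + a_2 x^2, the coefficients solve the normal equations G · a = b where
  G_{ij} = <φ_i, φ_j> and b_i = <f, φ_i>, with φ_0 = 1, φ_1 = x, φ_2 = x^2.
G =
  [2, 0, 2/3]
  [0, 2/3, 0]
  [2/3, 0, 2/5],
b = (-34/15, 6/5, -26/105).
Solving gives a_0 = -73/35, a_1 = 9/5, a_2 = 20/7, so
  g(x) = 20*x^2/7 + 9*x/5 - 73/35.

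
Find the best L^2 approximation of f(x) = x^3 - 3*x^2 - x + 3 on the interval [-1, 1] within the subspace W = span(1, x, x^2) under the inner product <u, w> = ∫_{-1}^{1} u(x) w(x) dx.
g(x) = -3*x^2 - 2*x/5 + 3

The best approximation g ∈ W is the orthogonal projection of f onto W. Writing g = a_0 + a_1 x + a_2 x^2, the coefficients solve the normal equations G · a = b where
  G_{ij} = <φ_i, φ_j> and b_i = <f, φ_i>, with φ_0 = 1, φ_1 = x, φ_2 = x^2.
G =
  [2, 0, 2/3]
  [0, 2/3, 0]
  [2/3, 0, 2/5],
b = (4, -4/15, 4/5).
Solving gives a_0 = 3, a_1 = -2/5, a_2 = -3, so
  g(x) = -3*x^2 - 2*x/5 + 3.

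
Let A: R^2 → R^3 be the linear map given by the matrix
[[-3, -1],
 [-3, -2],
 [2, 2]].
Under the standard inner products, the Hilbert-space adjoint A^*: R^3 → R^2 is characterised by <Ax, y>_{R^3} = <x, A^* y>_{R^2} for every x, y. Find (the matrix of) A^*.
A^* = A^T =
[[-3, -3, 2],
 [-1, -2, 2]]

For real matrices with standard dot products, the defining identity <Ax, y> = <x, A^* y> gives (Ax)^T y = x^T (A^*) y, i.e. x^T A^T y = x^T (A^*) y. Since this holds for all x, y, we must have A^* = A^T. Therefore
A^* =
[[-3, -3, 2],
 [-1, -2, 2]].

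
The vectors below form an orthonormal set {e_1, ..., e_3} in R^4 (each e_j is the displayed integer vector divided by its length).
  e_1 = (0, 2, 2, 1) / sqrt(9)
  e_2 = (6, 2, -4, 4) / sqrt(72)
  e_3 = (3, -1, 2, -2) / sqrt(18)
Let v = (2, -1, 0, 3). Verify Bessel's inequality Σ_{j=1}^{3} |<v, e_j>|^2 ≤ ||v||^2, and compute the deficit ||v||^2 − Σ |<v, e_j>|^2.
Σ |<v, e_j>|^2 = 62/9; ||v||^2 = 14; deficit = 64/9

Write each e_j = u_j / sqrt(<u_j, u_j>) where u_j is the displayed integer vector. Then <v, e_j> = <v, u_j> / sqrt(<u_j, u_j>), so |<v, e_j>|^2 = <v, u_j>^2 / <u_j, u_j>.
Coefficients: <v, e_1> = 1/sqrt(9), <v, e_2> = 22/sqrt(72), <v, e_3> = 1/sqrt(18).
Square and sum: Σ |<v, e_j>|^2 = 62/9.
Compute ||v||^2 = v·v = 14.
Deficit = 14 − 62/9 = 64/9 ≥ 0, confirming Bessel's inequality. (The deficit equals ||v − Σ <v,e_j> e_j||^2, the squared distance from v to span{e_j}.)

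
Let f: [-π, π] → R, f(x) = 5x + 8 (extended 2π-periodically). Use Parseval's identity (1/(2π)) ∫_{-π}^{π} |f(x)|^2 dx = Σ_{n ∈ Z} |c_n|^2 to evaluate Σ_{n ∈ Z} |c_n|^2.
Σ |c_n|^2 = 25π^2/3 + 64

Expand and integrate term by term over [-π, π]:
  ∫ (5x)^2 dx = 25·(2π^3/3); ∫ 2·5·(8)·x dx = 0 (odd integrand); ∫ 8^2 dx = 64·2π.
So (1/(2π)) ∫_{-π}^{π} (5x + 8)^2 dx = 25π^2/3 + 64 = 25π^2/3 + 64.
Parseval ⇒ Σ |c_n|^2 = 25π^2/3 + 64.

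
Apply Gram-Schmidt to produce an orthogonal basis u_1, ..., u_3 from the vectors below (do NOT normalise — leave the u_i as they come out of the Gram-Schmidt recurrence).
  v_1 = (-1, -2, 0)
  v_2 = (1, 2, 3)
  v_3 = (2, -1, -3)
Orthogonal basis:
  u_1 = (-1, -2, 0)
  u_2 = (0, 0, 3)
  u_3 = (2, -1, 0)

Apply the Gram-Schmidt recurrence
  u_1 = v_1
  u_i = v_i − Σ_{j<i} ((v_i · u_j) / (u_j · u_j)) · u_j.

Step by step this gives:
  u_1 = (-1, -2, 0)
  u_2 = (0, 0, 3)
  u_3 = (2, -1, 0)

Orthogonality check:
  u_2 · u_1 = 0 (should be 0)
  u_3 · u_1 = 0 (should be 0)
  u_3 · u_2 = 0 (should be 0)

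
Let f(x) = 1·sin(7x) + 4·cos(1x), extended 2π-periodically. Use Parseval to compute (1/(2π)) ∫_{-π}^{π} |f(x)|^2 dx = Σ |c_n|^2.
Σ |c_n|^2 = 17/2

Expand |f|^2 and use orthogonality of {sin(nx), cos(mx)} on [-π, π]:
  ∫_{-π}^{π} sin(nx)^2 dx = π, ∫ cos(mx)^2 dx = π, and cross terms integrate to 0.
So ∫_{-π}^{π} f(x)^2 dx = 1^2 · π + 4^2 · π = (1 + 16)π.
Divide by 2π: (1 + 16)/2 = 17/2.
By Parseval, this equals Σ |c_n|^2.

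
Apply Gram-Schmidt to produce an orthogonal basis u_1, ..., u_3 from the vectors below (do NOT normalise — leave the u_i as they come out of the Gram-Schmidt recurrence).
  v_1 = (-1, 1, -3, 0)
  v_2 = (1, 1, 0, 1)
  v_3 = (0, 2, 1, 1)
Orthogonal basis:
  u_1 = (-1, 1, -3, 0)
  u_2 = (1, 1, 0, 1)
  u_3 = (-12/11, 12/11, 8/11, 0)

Apply the Gram-Schmidt recurrence
  u_1 = v_1
  u_i = v_i − Σ_{j<i} ((v_i · u_j) / (u_j · u_j)) · u_j.

Step by step this gives:
  u_1 = (-1, 1, -3, 0)
  u_2 = (1, 1, 0, 1)
  u_3 = (-12/11, 12/11, 8/11, 0)

Orthogonality check:
  u_2 · u_1 = 0 (should be 0)
  u_3 · u_1 = 0 (should be 0)
  u_3 · u_2 = 0 (should be 0)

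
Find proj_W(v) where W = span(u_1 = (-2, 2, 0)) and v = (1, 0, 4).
proj_W(v) = (1/2, -1/2, 0)

Set up U = [u_1 | ... | u_1] ∈ R^(3×1). The projector onto W = col(U) is P = U (U^T U)^(-1) U^T.
Compute U^T U =
  [8],
and U^T v = (-2).
Solve U^T U · c = U^T v for the coefficients: c = (-1/4). The projection is proj_W(v) = U c.
Check: (v - proj_W(v)) · u_1 = 0  (should be 0).
Result: proj_W(v) = (1/2, -1/2, 0).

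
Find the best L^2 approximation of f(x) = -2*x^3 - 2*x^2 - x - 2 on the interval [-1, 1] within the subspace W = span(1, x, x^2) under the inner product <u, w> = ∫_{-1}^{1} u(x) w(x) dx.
g(x) = -2*x^2 - 11*x/5 - 2

The best approximation g ∈ W is the orthogonal projection of f onto W. Writing g = a_0 + a_1 x + a_2 x^2, the coefficients solve the normal equations G · a = b where
  G_{ij} = <φ_i, φ_j> and b_i = <f, φ_i>, with φ_0 = 1, φ_1 = x, φ_2 = x^2.
G =
  [2, 0, 2/3]
  [0, 2/3, 0]
  [2/3, 0, 2/5],
b = (-16/3, -22/15, -32/15).
Solving gives a_0 = -2, a_1 = -11/5, a_2 = -2, so
  g(x) = -2*x^2 - 11*x/5 - 2.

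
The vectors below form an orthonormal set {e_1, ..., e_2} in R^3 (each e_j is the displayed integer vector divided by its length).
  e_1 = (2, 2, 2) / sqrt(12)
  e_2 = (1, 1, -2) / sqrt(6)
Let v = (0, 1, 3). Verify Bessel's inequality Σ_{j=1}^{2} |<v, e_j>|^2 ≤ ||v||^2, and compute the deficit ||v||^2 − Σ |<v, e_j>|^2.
Σ |<v, e_j>|^2 = 19/2; ||v||^2 = 10; deficit = 1/2

Write each e_j = u_j / sqrt(<u_j, u_j>) where u_j is the displayed integer vector. Then <v, e_j> = <v, u_j> / sqrt(<u_j, u_j>), so |<v, e_j>|^2 = <v, u_j>^2 / <u_j, u_j>.
Coefficients: <v, e_1> = 8/sqrt(12), <v, e_2> = -5/sqrt(6).
Square and sum: Σ |<v, e_j>|^2 = 19/2.
Compute ||v||^2 = v·v = 10.
Deficit = 10 − 19/2 = 1/2 ≥ 0, confirming Bessel's inequality. (The deficit equals ||v − Σ <v,e_j> e_j||^2, the squared distance from v to span{e_j}.)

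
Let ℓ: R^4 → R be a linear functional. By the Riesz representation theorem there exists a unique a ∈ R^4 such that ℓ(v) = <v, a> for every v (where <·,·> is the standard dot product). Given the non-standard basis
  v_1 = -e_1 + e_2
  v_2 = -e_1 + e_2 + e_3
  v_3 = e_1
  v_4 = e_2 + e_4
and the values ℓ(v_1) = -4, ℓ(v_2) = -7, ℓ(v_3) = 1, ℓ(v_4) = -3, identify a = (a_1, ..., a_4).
a = (1, -3, -3, 0)

Write a = (a_1, ..., a_4) in the standard basis. For each basis vector v_i, ℓ(v_i) = <v_i, a> is a linear equation in the a_j's. Collect the n equations into a matrix system V a = ℓ, where row i of V is v_i (expressed in the standard basis). Since V is invertible (lower-triangular with 1s on the diagonal, up to permutation), solve by back-substitution:
  V =
[[-1, 1, 0, 0],
 [-1, 1, 1, 0],
 [1, 0, 0, 0],
 [0, 1, 0, 1]]
  V a = (-4, -7, 1, -3)
Solving gives a = (1, -3, -3, 0).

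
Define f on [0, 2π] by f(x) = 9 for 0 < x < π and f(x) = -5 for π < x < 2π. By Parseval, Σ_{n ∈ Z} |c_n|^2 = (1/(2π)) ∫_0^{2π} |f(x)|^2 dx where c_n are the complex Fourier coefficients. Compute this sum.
Σ |c_n|^2 = 53

Parseval equates the L^2 energy of f (normalised by 1/(2π)) with the ℓ^2 sum of its Fourier coefficients: (1/(2π)) ∫_0^{2π} |f|^2 = Σ |c_n|^2.
Compute the left side: (1/(2π)) [∫_0^π 9^2 dx + ∫_π^{2π} (-5)^2 dx] = (1/(2π)) · (81π + 25π) = (81 + 25)/2 = 53.
So Σ_{n ∈ Z} |c_n|^2 = 53.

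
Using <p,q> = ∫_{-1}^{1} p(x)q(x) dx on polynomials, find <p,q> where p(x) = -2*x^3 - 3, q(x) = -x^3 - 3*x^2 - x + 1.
<p,q> = 48/35

Expand the product: p(x)·q(x) = 2*x^6 + 6*x^5 + 2*x^4 + x^3 + 9*x^2 + 3*x - 3.
∫_{-1}^{1} of each monomial x^k gives [2/(k+1) if k even, 0 if k odd]. Integrating term-by-term (or equivalently evaluating the antiderivative F(x) = 2*x^7/7 + x^6 + 2*x^5/5 + x^4/4 + 3*x^3 + 3*x^2/2 - 3*x at the endpoints):
  F(1) − F(−1) = 481/140 − (289/140) = 48/35.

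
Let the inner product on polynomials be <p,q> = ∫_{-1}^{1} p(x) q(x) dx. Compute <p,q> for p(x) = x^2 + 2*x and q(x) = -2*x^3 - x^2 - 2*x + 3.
<p,q> = -8/3

Expand the product: p(x)·q(x) = -2*x^5 - 5*x^4 - 4*x^3 - x^2 + 6*x.
∫_{-1}^{1} of each monomial x^k gives [2/(k+1) if k even, 0 if k odd]. Integrating term-by-term (or equivalently evaluating the antiderivative F(x) = -x^6/3 - x^5 - x^4 - x^3/3 + 3*x^2 at the endpoints):
  F(1) − F(−1) = 1/3 − (3) = -8/3.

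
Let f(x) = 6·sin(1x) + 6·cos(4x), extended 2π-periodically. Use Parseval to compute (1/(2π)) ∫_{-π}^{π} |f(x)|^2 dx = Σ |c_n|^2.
Σ |c_n|^2 = 36

Expand |f|^2 and use orthogonality of {sin(nx), cos(mx)} on [-π, π]:
  ∫_{-π}^{π} sin(nx)^2 dx = π, ∫ cos(mx)^2 dx = π, and cross terms integrate to 0.
So ∫_{-π}^{π} f(x)^2 dx = 6^2 · π + 6^2 · π = (36 + 36)π.
Divide by 2π: (36 + 36)/2 = 36.
By Parseval, this equals Σ |c_n|^2.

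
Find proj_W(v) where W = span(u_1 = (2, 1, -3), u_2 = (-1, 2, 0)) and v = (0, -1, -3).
proj_W(v) = (54/35, -8/35, -12/7)

Set up U = [u_1 | ... | u_2] ∈ R^(3×2). The projector onto W = col(U) is P = U (U^T U)^(-1) U^T.
Compute U^T U =
  [14, 0]
  [0, 5],
and U^T v = (8, -2).
Solve U^T U · c = U^T v for the coefficients: c = (4/7, -2/5). The projection is proj_W(v) = U c.
Check: (v - proj_W(v)) · u_1 = 0  (should be 0).
Check: (v - proj_W(v)) · u_2 = 0  (should be 0).
Result: proj_W(v) = (54/35, -8/35, -12/7).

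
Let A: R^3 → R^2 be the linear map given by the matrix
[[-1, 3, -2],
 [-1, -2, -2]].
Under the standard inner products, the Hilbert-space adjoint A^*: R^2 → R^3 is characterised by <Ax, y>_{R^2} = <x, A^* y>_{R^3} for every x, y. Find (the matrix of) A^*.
A^* = A^T =
[[-1, -1],
 [3, -2],
 [-2, -2]]

For real matrices with standard dot products, the defining identity <Ax, y> = <x, A^* y> gives (Ax)^T y = x^T (A^*) y, i.e. x^T A^T y = x^T (A^*) y. Since this holds for all x, y, we must have A^* = A^T. Therefore
A^* =
[[-1, -1],
 [3, -2],
 [-2, -2]].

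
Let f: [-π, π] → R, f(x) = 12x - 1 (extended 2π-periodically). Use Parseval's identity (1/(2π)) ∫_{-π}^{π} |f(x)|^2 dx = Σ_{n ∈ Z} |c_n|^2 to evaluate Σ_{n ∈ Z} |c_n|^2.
Σ |c_n|^2 = 48π^2 + 1

Expand and integrate term by term over [-π, π]:
  ∫ (12x)^2 dx = 144·(2π^3/3); ∫ 2·12·(-1)·x dx = 0 (odd integrand); ∫ (-1)^2 dx = 1·2π.
So (1/(2π)) ∫_{-π}^{π} (12x - 1)^2 dx = 144π^2/3 + 1 = 48π^2 + 1.
Parseval ⇒ Σ |c_n|^2 = 48π^2 + 1.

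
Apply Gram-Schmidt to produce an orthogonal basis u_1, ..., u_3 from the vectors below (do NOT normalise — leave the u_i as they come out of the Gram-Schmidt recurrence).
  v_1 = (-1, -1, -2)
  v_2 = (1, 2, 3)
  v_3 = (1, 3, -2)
Orthogonal basis:
  u_1 = (-1, -1, -2)
  u_2 = (-1/2, 1/2, 0)
  u_3 = (2, 2, -2)

Apply the Gram-Schmidt recurrence
  u_1 = v_1
  u_i = v_i − Σ_{j<i} ((v_i · u_j) / (u_j · u_j)) · u_j.

Step by step this gives:
  u_1 = (-1, -1, -2)
  u_2 = (-1/2, 1/2, 0)
  u_3 = (2, 2, -2)

Orthogonality check:
  u_2 · u_1 = 0 (should be 0)
  u_3 · u_1 = 0 (should be 0)
  u_3 · u_2 = 0 (should be 0)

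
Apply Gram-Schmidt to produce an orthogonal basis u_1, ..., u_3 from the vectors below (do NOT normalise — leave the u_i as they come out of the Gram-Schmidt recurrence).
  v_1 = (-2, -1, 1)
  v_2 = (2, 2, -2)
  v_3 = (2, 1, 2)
Orthogonal basis:
  u_1 = (-2, -1, 1)
  u_2 = (-2/3, 2/3, -2/3)
  u_3 = (0, 3/2, 3/2)

Apply the Gram-Schmidt recurrence
  u_1 = v_1
  u_i = v_i − Σ_{j<i} ((v_i · u_j) / (u_j · u_j)) · u_j.

Step by step this gives:
  u_1 = (-2, -1, 1)
  u_2 = (-2/3, 2/3, -2/3)
  u_3 = (0, 3/2, 3/2)

Orthogonality check:
  u_2 · u_1 = 0 (should be 0)
  u_3 · u_1 = 0 (should be 0)
  u_3 · u_2 = 0 (should be 0)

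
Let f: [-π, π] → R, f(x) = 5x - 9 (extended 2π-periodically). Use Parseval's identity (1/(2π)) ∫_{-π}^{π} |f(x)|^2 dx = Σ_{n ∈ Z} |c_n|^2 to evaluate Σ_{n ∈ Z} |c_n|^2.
Σ |c_n|^2 = 25π^2/3 + 81

Expand and integrate term by term over [-π, π]:
  ∫ (5x)^2 dx = 25·(2π^3/3); ∫ 2·5·(-9)·x dx = 0 (odd integrand); ∫ (-9)^2 dx = 81·2π.
So (1/(2π)) ∫_{-π}^{π} (5x - 9)^2 dx = 25π^2/3 + 81 = 25π^2/3 + 81.
Parseval ⇒ Σ |c_n|^2 = 25π^2/3 + 81.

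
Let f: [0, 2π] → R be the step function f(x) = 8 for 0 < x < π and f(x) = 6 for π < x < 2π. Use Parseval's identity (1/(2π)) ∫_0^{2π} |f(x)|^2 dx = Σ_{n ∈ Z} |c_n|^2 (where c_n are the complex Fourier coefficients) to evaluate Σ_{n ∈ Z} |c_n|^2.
Σ |c_n|^2 = 50

Parseval equates the L^2 energy of f (normalised by 1/(2π)) with the ℓ^2 sum of its Fourier coefficients: (1/(2π)) ∫_0^{2π} |f|^2 = Σ |c_n|^2.
Compute the left side: (1/(2π)) [∫_0^π 8^2 dx + ∫_π^{2π} 6^2 dx] = (1/(2π)) · (64π + 36π) = (64 + 36)/2 = 50.
So Σ_{n ∈ Z} |c_n|^2 = 50.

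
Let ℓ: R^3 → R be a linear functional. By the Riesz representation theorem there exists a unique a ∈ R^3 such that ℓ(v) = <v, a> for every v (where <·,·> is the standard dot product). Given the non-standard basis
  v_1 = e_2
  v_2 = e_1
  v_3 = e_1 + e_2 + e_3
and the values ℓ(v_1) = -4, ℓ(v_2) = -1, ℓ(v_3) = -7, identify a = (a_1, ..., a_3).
a = (-1, -4, -2)

Write a = (a_1, ..., a_3) in the standard basis. For each basis vector v_i, ℓ(v_i) = <v_i, a> is a linear equation in the a_j's. Collect the n equations into a matrix system V a = ℓ, where row i of V is v_i (expressed in the standard basis). Since V is invertible (lower-triangular with 1s on the diagonal, up to permutation), solve by back-substitution:
  V =
[[0, 1, 0],
 [1, 0, 0],
 [1, 1, 1]]
  V a = (-4, -1, -7)
Solving gives a = (-1, -4, -2).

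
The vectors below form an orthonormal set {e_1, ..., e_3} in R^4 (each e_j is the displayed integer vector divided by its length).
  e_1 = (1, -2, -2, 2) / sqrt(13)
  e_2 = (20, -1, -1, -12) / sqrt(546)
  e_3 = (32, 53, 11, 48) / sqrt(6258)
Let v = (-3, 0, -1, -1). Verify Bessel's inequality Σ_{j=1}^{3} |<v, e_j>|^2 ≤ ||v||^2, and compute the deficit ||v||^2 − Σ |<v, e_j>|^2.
Σ |<v, e_j>|^2 = 1278/149; ||v||^2 = 11; deficit = 361/149

Write each e_j = u_j / sqrt(<u_j, u_j>) where u_j is the displayed integer vector. Then <v, e_j> = <v, u_j> / sqrt(<u_j, u_j>), so |<v, e_j>|^2 = <v, u_j>^2 / <u_j, u_j>.
Coefficients: <v, e_1> = -3/sqrt(13), <v, e_2> = -47/sqrt(546), <v, e_3> = -155/sqrt(6258).
Square and sum: Σ |<v, e_j>|^2 = 1278/149.
Compute ||v||^2 = v·v = 11.
Deficit = 11 − 1278/149 = 361/149 ≥ 0, confirming Bessel's inequality. (The deficit equals ||v − Σ <v,e_j> e_j||^2, the squared distance from v to span{e_j}.)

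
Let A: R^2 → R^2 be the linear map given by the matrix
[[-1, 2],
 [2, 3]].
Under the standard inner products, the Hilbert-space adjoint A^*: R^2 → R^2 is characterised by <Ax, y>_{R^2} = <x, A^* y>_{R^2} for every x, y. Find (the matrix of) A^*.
A^* = A^T =
[[-1, 2],
 [2, 3]]

For real matrices with standard dot products, the defining identity <Ax, y> = <x, A^* y> gives (Ax)^T y = x^T (A^*) y, i.e. x^T A^T y = x^T (A^*) y. Since this holds for all x, y, we must have A^* = A^T. Therefore
A^* =
[[-1, 2],
 [2, 3]].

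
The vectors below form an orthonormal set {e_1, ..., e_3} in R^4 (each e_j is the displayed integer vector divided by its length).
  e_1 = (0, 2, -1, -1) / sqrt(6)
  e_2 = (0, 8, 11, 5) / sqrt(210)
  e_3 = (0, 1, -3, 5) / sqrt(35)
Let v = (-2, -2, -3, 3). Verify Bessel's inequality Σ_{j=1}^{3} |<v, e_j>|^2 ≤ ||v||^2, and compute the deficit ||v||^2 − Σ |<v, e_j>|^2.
Σ |<v, e_j>|^2 = 22; ||v||^2 = 26; deficit = 4

Write each e_j = u_j / sqrt(<u_j, u_j>) where u_j is the displayed integer vector. Then <v, e_j> = <v, u_j> / sqrt(<u_j, u_j>), so |<v, e_j>|^2 = <v, u_j>^2 / <u_j, u_j>.
Coefficients: <v, e_1> = -4/sqrt(6), <v, e_2> = -34/sqrt(210), <v, e_3> = 22/sqrt(35).
Square and sum: Σ |<v, e_j>|^2 = 22.
Compute ||v||^2 = v·v = 26.
Deficit = 26 − 22 = 4 ≥ 0, confirming Bessel's inequality. (The deficit equals ||v − Σ <v,e_j> e_j||^2, the squared distance from v to span{e_j}.)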